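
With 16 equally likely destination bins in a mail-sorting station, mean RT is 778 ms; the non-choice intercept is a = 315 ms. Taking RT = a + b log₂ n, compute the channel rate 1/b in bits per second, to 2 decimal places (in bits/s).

Choice component = 778 − 315 = 463 ms over log₂(16) = 4 bits.
b = 463 / 4 = 115.750 ms/bit, so 1/b = 8.639 bits/s.

8.64 bits/s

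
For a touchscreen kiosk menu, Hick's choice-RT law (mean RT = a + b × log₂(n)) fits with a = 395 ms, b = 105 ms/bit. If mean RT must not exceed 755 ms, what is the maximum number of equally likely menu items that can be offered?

10

Set 395 + 105·log₂ n ≤ 755 → log₂ n ≤ (755 − 395)/105 = 3.4286.
So n ≤ 2^3.4286 = 10.767; the largest integer n is 10.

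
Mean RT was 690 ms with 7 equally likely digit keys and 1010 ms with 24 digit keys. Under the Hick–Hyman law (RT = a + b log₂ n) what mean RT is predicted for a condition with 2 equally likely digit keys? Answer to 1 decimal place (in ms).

364.6 ms

Solve the two-equation system in a and b:
  b = (1010 − 690) / (log₂ 24 − log₂ 7) = 320 / (4.5850 − 2.8074) = 180.017 ms/bit
  a = 690 − 180.017 × 2.8074 = 184.628 ms
Then RT(2) = 184.628 + 180.017 × log₂ 2 = 184.628 + 180.017 × 1 ≈ 364.645 ms.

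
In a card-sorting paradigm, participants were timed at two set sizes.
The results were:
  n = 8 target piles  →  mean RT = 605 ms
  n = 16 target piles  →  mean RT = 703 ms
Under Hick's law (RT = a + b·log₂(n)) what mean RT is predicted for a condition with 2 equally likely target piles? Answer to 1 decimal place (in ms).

With log₂ n on the abscissa the relation is linear; from the two conditions:
  b = (703 − 605) / (log₂ 16 − log₂ 8) = 98 / (4 − 3) = 98.000 ms/bit
  a = 605 − 98.000 × 3 = 311.000 ms
Then RT(2) = 311.000 + 98.000 × log₂ 2 = 311.000 + 98.000 × 1 ≈ 409.000 ms.

409.0 ms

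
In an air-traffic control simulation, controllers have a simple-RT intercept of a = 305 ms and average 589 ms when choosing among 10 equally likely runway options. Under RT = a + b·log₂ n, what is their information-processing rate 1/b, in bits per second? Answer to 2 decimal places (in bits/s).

11.70 bits/s

Choice component = 589 − 305 = 284 ms over log₂(10) = 3.3219 bits.
b = 284 / 3.3219 = 85.493 ms/bit, so 1/b = 11.697 bits/s.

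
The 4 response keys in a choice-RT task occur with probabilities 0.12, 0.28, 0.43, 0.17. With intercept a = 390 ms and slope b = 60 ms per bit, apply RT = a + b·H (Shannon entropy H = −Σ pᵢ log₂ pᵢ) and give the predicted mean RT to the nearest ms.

500 ms

H = 0.12·log₂(1/0.12) + 0.28·log₂(1/0.28) + 0.43·log₂(1/0.43) + 0.17·log₂(1/0.17) = 1.8394 bits.
RT = 390 + 60 × 1.8394 = 500.37 ms.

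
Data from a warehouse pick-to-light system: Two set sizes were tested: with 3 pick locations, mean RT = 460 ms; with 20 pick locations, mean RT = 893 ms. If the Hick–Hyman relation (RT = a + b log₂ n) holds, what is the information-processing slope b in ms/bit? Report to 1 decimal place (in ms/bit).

158.2 ms/bit

b = (RT₂ − RT₁)/(log₂ n₂ − log₂ n₁) = (893 − 460)/(4.3219 − 1.5850) = 158.204 ms/bit.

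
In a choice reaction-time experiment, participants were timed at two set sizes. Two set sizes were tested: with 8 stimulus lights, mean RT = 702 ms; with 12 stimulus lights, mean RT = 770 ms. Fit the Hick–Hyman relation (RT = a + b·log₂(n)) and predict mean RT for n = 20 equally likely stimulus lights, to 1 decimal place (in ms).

RT is linear in log₂ n, so two points fix the line:
  b = (770 − 702) / (log₂ 12 − log₂ 8) = 68 / (3.5850 − 3) = 116.247 ms/bit
  a = 702 − 116.247 × 3 = 353.260 ms
Then RT(20) = 353.260 + 116.247 × log₂ 20 = 353.260 + 116.247 × 4.3219 ≈ 855.670 ms.

855.7 ms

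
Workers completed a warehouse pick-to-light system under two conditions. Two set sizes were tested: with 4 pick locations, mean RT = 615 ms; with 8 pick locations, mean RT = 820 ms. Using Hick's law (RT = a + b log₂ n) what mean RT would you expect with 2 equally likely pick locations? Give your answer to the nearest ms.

410 ms

RT is linear in log₂ n, so two points fix the line:
  b = (820 − 615) / (log₂ 8 − log₂ 4) = 205 / (3 − 2) = 205 ms/bit
  a = 615 − 205 × 2 = 205 ms
Then RT(2) = 205 + 205 × log₂ 2 = 205 + 205 × 1 ≈ 410.000 ms.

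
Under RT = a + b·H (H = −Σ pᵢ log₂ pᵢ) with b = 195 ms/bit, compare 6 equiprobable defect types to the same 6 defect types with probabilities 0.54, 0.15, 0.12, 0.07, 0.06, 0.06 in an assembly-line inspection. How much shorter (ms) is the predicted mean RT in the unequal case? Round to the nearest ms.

111 ms

Equiprobable entropy H₀ = log₂ 6 = 2.5850 bits.
Skewed entropy H = −Σ pᵢ log₂ pᵢ = 2.0133 bits.
ΔRT = b·(H₀ − H) = 195 × 0.5717 = 111.48 ms.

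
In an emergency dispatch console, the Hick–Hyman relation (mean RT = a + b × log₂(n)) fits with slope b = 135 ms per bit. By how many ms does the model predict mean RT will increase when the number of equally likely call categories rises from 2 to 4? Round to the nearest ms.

135 ms

ΔRT = (a + b log₂ n₂) − (a + b log₂ n₁) = b·(log₂ n₂ − log₂ n₁).
log₂(4) − log₂(2) = log₂(4/2) = log₂(2) = 1.
ΔRT = 135 × 1.0000 = 135.000 ms.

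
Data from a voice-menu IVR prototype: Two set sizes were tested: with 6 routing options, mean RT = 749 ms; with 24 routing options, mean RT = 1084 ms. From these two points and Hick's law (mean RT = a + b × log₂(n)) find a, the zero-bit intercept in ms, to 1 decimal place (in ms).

316.0 ms

The slope on a log₂ axis is (1084 − 749) / (4.5850 − 2.5850) = 167.500 ms/bit.
a = RT₁ − b·log₂ n₁ = 749 − 167.500 × 2.5850 = 316.019 ms.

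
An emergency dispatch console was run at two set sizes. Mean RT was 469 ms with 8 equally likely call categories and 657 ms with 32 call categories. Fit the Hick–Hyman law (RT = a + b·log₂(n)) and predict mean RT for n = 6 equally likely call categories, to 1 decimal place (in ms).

Fit slope and intercept:
  b = (657 − 469) / (log₂ 32 − log₂ 8) = 188 / (5 − 3) = 94.000 ms/bit
  a = 469 − 94.000 × 3 = 187.000 ms
Then RT(6) = 187.000 + 94.000 × log₂ 6 = 187.000 + 94.000 × 2.5850 ≈ 429.986 ms.

430.0 ms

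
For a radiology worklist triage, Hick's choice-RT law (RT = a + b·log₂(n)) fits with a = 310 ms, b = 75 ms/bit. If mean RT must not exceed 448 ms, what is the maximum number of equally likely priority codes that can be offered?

75·log₂ n ≤ 448 − 310 = 138, giving log₂ n ≤ 1.8400 and n ≤ 3.580. The largest whole number is 3.

3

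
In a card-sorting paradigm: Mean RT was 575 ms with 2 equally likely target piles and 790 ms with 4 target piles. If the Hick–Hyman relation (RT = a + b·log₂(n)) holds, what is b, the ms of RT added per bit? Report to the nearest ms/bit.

The slope on a log₂ axis is (790 − 575) / (2 − 1) = 215 ms/bit.

215 ms/bit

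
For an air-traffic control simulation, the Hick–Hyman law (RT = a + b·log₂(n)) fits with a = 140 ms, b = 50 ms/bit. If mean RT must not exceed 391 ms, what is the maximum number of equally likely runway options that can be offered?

32

50·log₂ n ≤ 391 − 140 = 251, giving log₂ n ≤ 5.0200 and n ≤ 32.447. The largest whole number is 32.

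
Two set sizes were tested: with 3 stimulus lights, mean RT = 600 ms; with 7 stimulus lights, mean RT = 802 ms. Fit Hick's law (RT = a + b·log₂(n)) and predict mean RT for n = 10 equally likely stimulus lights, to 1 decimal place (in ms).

Fit slope and intercept:
  b = (802 − 600) / (log₂ 7 − log₂ 3) = 202 / (2.8074 − 1.5850) = 165.250 ms/bit
  a = 600 − 165.250 × 1.5850 = 338.085 ms
Then RT(10) = 338.085 + 165.250 × log₂ 10 = 338.085 + 165.250 × 3.3219 ≈ 887.033 ms.

887.0 ms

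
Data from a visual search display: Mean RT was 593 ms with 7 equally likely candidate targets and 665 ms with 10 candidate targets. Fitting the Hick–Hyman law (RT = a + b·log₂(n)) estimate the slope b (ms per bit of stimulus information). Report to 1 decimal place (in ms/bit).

The slope on a log₂ axis is (665 − 593) / (3.3219 − 2.8074) = 139.922 ms/bit.

139.9 ms/bit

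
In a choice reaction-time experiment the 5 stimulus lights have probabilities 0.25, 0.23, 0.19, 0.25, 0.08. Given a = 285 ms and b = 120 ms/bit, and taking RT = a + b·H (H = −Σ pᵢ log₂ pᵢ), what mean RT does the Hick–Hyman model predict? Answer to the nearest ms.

Entropy contributions −pᵢ log₂ pᵢ: 0.5000, 0.4877, 0.4552, 0.5000, 0.2915; sum H = 2.2344 bits.
RT = a + bH = 285 + 120·2.2344 = 553.13 ms.

553 ms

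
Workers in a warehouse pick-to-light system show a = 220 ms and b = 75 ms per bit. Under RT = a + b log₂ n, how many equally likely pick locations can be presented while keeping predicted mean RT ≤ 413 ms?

75·log₂ n ≤ 413 − 220 = 193, giving log₂ n ≤ 2.5733 and n ≤ 5.952. The largest whole number is 5.

5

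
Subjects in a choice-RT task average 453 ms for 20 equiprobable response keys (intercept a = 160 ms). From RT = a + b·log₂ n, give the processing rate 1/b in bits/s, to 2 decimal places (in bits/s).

14.75 bits/s

b = (453 − 160)/log₂ 20 = 293/4.3219 = 67.794 ms per bit = 0.06779 s/bit; the reciprocal is 14.751 bits/s.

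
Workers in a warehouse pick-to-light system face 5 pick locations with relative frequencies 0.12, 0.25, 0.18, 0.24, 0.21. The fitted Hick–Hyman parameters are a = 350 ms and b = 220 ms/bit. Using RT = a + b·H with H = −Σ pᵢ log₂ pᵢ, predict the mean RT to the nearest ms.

851 ms

H = 0.12·log₂(1/0.12) + 0.25·log₂(1/0.25) + 0.18·log₂(1/0.18) + 0.24·log₂(1/0.24) + 0.21·log₂(1/0.21) = 2.2793 bits.
RT = 350 + 220 × 2.2793 = 851.45 ms.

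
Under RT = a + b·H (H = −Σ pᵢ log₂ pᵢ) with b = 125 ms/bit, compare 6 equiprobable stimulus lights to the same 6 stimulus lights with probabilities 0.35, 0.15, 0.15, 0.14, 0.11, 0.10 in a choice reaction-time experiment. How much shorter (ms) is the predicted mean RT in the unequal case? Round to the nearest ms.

19 ms

The RT saving is b·ΔH. Equiprobable H₀ = log₂(6) = 2.5850 bits; with the given probabilities H = 2.4308 bits.
b·(H₀ − H) = 125 × (2.5850 − 2.4308) = 19.27 ms.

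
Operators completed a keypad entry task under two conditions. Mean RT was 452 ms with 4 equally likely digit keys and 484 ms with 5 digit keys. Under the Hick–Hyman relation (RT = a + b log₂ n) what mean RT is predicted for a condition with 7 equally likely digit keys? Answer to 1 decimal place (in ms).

532.3 ms

Fit slope and intercept:
  b = (484 − 452) / (log₂ 5 − log₂ 4) = 32 / (2.3219 − 2) = 99.401 ms/bit
  a = 452 − 99.401 × 2 = 253.198 ms
Then RT(7) = 253.198 + 99.401 × log₂ 7 = 253.198 + 99.401 × 2.8074 ≈ 532.252 ms.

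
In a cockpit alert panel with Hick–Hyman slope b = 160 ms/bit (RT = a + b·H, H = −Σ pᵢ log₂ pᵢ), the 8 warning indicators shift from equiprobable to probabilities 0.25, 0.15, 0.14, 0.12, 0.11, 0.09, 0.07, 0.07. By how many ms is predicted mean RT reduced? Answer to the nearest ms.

20 ms

The RT saving is b·ΔH. Equiprobable H₀ = log₂(8) = 3.0000 bits; with the given probabilities H = 2.8748 bits.
b·(H₀ − H) = 160 × (3.0000 − 2.8748) = 20.04 ms.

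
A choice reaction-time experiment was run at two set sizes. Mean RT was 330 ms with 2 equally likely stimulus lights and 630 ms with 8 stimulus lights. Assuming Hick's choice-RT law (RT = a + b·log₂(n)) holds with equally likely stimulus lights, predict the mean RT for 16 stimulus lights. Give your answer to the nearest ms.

Fit slope and intercept:
  b = (630 − 330) / (log₂ 8 − log₂ 2) = 300 / (3 − 1) = 150 ms/bit
  a = 330 − 150 × 1 = 180 ms
Then RT(16) = 180 + 150 × log₂ 16 = 180 + 150 × 4 ≈ 780.000 ms.

780 ms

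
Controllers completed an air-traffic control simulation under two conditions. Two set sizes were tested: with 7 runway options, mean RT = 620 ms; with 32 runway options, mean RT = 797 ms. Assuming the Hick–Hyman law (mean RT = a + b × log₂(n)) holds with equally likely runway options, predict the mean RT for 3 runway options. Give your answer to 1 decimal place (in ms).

RT is linear in log₂ n, so two points fix the line:
  b = (797 − 620) / (log₂ 32 − log₂ 7) = 177 / (5 − 2.8074) = 80.724 ms/bit
  a = 620 − 80.724 × 2.8074 = 393.378 ms
Then RT(3) = 393.378 + 80.724 × log₂ 3 = 393.378 + 80.724 × 1.5850 ≈ 521.323 ms.

521.3 ms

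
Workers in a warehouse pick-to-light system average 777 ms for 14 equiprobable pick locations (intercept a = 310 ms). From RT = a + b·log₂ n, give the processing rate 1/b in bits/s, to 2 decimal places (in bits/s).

b = (777 − 310)/log₂ 14 = 467/3.8074 = 122.657 ms per bit = 0.12266 s/bit; the reciprocal is 8.153 bits/s.

8.15 bits/s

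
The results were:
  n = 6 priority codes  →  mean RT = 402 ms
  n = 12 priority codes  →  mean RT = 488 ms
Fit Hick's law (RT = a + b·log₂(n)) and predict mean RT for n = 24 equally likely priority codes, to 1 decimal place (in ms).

With log₂ n on the abscissa the relation is linear; from the two conditions:
  b = (488 − 402) / (log₂ 12 − log₂ 6) = 86 / (3.5850 − 2.5850) = 86.000 ms/bit
  a = 402 − 86.000 × 2.5850 = 179.693 ms
Then RT(24) = 179.693 + 86.000 × log₂ 24 = 179.693 + 86.000 × 4.5850 ≈ 574.000 ms.

574.0 ms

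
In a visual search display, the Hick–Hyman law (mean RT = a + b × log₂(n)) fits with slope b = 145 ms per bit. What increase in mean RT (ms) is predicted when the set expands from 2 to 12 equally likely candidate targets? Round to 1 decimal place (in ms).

The intercept a cancels: ΔRT = b·(log₂ n₂ − log₂ n₁) = b·log₂(n₂/n₁).
log₂(12) − log₂(2) = 3.5850 − 1 = 2.5850.
ΔRT = 145 × 2.5850 = 374.820 ms.

374.8 ms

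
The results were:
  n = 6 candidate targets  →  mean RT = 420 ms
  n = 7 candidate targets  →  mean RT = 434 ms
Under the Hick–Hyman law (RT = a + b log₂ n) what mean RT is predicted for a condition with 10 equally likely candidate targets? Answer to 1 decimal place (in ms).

Fit slope and intercept:
  b = (434 − 420) / (log₂ 7 − log₂ 6) = 14 / (2.8074 − 2.5850) = 62.952 ms/bit
  a = 420 − 62.952 × 2.5850 = 257.272 ms
Then RT(10) = 257.272 + 62.952 × log₂ 10 = 257.272 + 62.952 × 3.3219 ≈ 466.393 ms.

466.4 ms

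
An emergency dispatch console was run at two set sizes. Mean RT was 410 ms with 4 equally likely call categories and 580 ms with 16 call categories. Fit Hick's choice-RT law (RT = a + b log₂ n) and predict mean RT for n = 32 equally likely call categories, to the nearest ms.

With log₂ n on the abscissa the relation is linear; from the two conditions:
  b = (580 − 410) / (log₂ 16 − log₂ 4) = 170 / (4 − 2) = 85 ms/bit
  a = 410 − 85 × 2 = 240 ms
Then RT(32) = 240 + 85 × log₂ 32 = 240 + 85 × 5 ≈ 665.000 ms.

665 ms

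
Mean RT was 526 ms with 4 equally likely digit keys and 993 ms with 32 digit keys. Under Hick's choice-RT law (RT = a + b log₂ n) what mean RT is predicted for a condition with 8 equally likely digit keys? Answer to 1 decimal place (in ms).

Fit slope and intercept:
  b = (993 − 526) / (log₂ 32 − log₂ 4) = 467 / (5 − 2) = 155.667 ms/bit
  a = 526 − 155.667 × 2 = 214.667 ms
Then RT(8) = 214.667 + 155.667 × log₂ 8 = 214.667 + 155.667 × 3 ≈ 681.667 ms.

681.7 ms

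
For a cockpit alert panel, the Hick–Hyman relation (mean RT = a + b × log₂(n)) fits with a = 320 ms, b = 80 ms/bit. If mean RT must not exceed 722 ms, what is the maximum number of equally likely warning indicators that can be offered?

Set 320 + 80·log₂ n ≤ 722 → log₂ n ≤ (722 − 320)/80 = 5.0250.
So n ≤ 2^5.0250 = 32.559; the largest integer n is 32.

32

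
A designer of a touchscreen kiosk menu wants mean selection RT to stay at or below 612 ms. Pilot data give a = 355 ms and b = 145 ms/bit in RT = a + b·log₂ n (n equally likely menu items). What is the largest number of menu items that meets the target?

Information budget: (612 − 355)/145 = 1.7724 bits, so n ≤ 2^1.7724 = 3.416 → at most 3.

3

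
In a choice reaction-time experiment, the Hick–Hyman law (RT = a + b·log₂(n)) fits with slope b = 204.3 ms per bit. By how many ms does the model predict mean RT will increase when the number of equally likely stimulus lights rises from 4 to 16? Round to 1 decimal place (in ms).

Only the slope matters, since a is common to both: ΔRT = b·log₂(n₂/n₁).
log₂(16) − log₂(4) = log₂(16/4) = log₂(4) = 2.
ΔRT = 204.3 × 2.0000 = 408.600 ms.

408.6 ms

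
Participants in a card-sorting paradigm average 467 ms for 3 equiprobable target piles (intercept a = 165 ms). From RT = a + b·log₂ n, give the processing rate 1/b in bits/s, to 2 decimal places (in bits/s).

5.25 bits/s

Choice component = 467 − 165 = 302 ms over log₂(3) = 1.5850 bits.
b = 302 / 1.5850 = 190.541 ms/bit, so 1/b = 5.248 bits/s.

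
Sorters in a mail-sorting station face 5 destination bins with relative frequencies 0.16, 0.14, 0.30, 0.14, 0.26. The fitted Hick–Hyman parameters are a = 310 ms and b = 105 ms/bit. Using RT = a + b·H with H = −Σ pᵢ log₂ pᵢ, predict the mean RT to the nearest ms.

546 ms

H = 0.16·log₂(1/0.16) + 0.14·log₂(1/0.14) + 0.30·log₂(1/0.30) + 0.14·log₂(1/0.14) + 0.26·log₂(1/0.26) = 2.2436 bits.
RT = 310 + 105 × 2.2436 = 545.58 ms.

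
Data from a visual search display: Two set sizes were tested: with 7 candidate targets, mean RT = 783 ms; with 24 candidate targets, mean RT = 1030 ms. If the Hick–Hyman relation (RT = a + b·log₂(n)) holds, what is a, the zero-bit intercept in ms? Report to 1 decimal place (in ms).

392.9 ms

Slope: b = (1030 − 783) / (log₂ 24 − log₂ 7) = 247/1.7776 = 138.951 ms/bit.
Intercept: a = 783 − 138.951·log₂(7) = 392.916 ms.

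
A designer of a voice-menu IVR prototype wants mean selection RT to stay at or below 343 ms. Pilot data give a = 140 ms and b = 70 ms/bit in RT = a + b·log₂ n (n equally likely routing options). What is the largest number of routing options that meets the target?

70·log₂ n ≤ 343 − 140 = 203, giving log₂ n ≤ 2.9000 and n ≤ 7.464. The largest whole number is 7.

7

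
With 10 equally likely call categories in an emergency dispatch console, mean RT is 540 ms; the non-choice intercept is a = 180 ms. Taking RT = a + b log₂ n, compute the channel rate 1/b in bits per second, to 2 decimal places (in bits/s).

9.23 bits/s

b = (540 − 180)/log₂ 10 = 360/3.3219 = 108.371 ms per bit = 0.10837 s/bit; the reciprocal is 9.228 bits/s.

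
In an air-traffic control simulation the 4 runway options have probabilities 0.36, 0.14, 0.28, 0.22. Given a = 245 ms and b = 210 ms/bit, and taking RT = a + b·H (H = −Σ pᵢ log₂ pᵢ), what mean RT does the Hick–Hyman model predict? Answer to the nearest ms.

649 ms

H = 0.36·log₂(1/0.36) + 0.14·log₂(1/0.14) + 0.28·log₂(1/0.28) + 0.22·log₂(1/0.22) = 1.9225 bits.
RT = 245 + 210 × 1.9225 = 648.73 ms.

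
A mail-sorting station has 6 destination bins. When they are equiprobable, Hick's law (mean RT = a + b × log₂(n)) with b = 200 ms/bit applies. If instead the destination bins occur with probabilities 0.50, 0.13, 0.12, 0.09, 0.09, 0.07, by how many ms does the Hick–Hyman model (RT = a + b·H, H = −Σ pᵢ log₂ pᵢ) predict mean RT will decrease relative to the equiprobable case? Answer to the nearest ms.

88 ms

Equiprobable entropy H₀ = log₂ 6 = 2.5850 bits.
Skewed entropy H = −Σ pᵢ log₂ pᵢ = 2.1436 bits.
ΔRT = b·(H₀ − H) = 200 × 0.4414 = 88.28 ms.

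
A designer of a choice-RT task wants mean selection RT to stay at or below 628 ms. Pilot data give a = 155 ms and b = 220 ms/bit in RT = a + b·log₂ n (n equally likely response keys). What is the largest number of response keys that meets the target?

Set 155 + 220·log₂ n ≤ 628 → log₂ n ≤ (628 − 155)/220 = 2.1500.
So n ≤ 2^2.1500 = 4.438; the largest integer n is 4.

4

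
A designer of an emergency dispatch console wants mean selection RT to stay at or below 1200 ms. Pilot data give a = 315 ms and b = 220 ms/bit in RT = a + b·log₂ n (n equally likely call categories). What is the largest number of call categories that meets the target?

16

Information budget: (1200 − 315)/220 = 4.0227 bits, so n ≤ 2^4.0227 = 16.254 → at most 16.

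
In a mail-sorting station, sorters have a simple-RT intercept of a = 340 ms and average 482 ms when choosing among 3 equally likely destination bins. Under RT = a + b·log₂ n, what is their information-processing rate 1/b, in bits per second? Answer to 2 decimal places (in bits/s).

11.16 bits/s

Choice component = 482 − 340 = 142 ms over log₂(3) = 1.5850 bits.
b = 142 / 1.5850 = 89.592 ms/bit, so 1/b = 11.162 bits/s.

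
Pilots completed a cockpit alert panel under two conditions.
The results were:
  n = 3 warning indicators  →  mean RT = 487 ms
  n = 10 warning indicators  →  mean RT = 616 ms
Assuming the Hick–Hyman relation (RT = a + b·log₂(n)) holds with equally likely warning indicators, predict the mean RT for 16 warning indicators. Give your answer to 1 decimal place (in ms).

666.4 ms

Solve the two-equation system in a and b:
  b = (616 − 487) / (log₂ 10 − log₂ 3) = 129 / (3.3219 − 1.5850) = 74.267 ms/bit
  a = 487 − 74.267 × 1.5850 = 369.289 ms
Then RT(16) = 369.289 + 74.267 × log₂ 16 = 369.289 + 74.267 × 4 ≈ 666.359 ms.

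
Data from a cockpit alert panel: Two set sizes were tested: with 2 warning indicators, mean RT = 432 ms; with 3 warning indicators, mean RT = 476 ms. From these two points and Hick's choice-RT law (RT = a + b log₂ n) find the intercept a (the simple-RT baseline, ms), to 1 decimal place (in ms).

356.8 ms

b = (RT₂ − RT₁)/(log₂ n₂ − log₂ n₁) = (476 − 432)/(1.5850 − 1) = 75.218 ms/bit.
a = RT₁ − b·log₂ n₁ = 432 − 75.218 × 1 = 356.782 ms.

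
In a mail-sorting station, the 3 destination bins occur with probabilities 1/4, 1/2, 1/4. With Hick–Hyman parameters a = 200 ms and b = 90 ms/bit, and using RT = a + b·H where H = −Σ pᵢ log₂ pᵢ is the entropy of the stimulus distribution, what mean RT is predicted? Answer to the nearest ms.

H = −Σ pᵢ log₂ pᵢ = 0.25·2 + 0.5·1 + 0.25·2 = 1.500 bits.
RT = 200 + 90 × 1.500 = 335.00 ms.

335 ms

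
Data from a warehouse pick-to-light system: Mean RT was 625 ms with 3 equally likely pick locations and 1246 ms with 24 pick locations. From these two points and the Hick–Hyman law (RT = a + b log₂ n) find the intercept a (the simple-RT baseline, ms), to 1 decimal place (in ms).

The slope on a log₂ axis is (1246 − 625) / (4.5850 − 1.5850) = 207.000 ms/bit.
a = RT₁ − b·log₂ n₁ = 625 − 207.000 × 1.5850 = 296.913 ms.

296.9 ms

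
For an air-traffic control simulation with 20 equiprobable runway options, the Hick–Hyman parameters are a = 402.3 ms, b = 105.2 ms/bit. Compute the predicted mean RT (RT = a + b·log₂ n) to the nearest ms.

log₂(20) = 4.3219 bits, so RT = 402.3 + 105.2 × 4.3219 ≈ 856.967 ms.

857 ms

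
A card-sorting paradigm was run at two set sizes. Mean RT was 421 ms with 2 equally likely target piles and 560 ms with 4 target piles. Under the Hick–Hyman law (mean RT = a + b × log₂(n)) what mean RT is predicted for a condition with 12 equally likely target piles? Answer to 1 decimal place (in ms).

780.3 ms

With log₂ n on the abscissa the relation is linear; from the two conditions:
  b = (560 − 421) / (log₂ 4 − log₂ 2) = 139 / (2 − 1) = 139.000 ms/bit
  a = 421 − 139.000 × 1 = 282.000 ms
Then RT(12) = 282.000 + 139.000 × log₂ 12 = 282.000 + 139.000 × 3.5850 ≈ 780.310 ms.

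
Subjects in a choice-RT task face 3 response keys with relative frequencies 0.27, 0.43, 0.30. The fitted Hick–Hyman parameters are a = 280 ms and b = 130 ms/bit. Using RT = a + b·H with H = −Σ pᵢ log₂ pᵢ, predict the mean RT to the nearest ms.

482 ms

Entropy contributions −pᵢ log₂ pᵢ: 0.5100, 0.5236, 0.5211; sum H = 1.5547 bits.
RT = a + bH = 280 + 130·1.5547 = 482.11 ms.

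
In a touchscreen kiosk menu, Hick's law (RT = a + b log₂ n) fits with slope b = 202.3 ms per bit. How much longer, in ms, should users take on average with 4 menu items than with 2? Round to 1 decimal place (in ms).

202.3 ms

The intercept a cancels: ΔRT = b·(log₂ n₂ − log₂ n₁) = b·log₂(n₂/n₁).
log₂(4) − log₂(2) = log₂(4/2) = log₂(2) = 1.
ΔRT = 202.3 × 1.0000 = 202.300 ms.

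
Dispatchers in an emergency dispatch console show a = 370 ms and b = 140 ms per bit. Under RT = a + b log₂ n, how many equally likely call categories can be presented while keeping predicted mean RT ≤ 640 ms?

Set 370 + 140·log₂ n ≤ 640 → log₂ n ≤ (640 − 370)/140 = 1.9286.
So n ≤ 2^1.9286 = 3.807; the largest integer n is 3.

3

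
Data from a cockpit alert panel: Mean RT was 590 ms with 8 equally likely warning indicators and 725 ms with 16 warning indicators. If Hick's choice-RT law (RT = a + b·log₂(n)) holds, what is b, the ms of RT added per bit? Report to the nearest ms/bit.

Slope: b = (725 − 590) / (log₂ 16 − log₂ 8) = 135/1.0000 = 135 ms/bit.

135 ms/bit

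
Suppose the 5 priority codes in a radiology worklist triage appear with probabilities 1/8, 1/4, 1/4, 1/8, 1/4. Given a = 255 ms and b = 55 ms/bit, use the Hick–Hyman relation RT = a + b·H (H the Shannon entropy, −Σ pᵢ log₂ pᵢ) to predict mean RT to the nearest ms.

Each term −pᵢ log₂ pᵢ: 0.125·3 + 0.25·2 + 0.25·2 + 0.125·3 + 0.25·2; summed, H = 2.250 bits.
Mean RT = a + bH = 255 + 55·2.250 = 378.75 ms.

379 ms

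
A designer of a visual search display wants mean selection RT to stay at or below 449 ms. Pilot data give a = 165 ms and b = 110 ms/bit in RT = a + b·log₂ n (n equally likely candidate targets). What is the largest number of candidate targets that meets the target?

110·log₂ n ≤ 449 − 165 = 284, giving log₂ n ≤ 2.5818 and n ≤ 5.987. The largest whole number is 5.

5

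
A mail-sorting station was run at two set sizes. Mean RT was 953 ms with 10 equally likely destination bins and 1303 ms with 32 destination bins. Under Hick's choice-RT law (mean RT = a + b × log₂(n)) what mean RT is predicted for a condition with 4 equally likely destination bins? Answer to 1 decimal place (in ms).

677.3 ms

Solve the two-equation system in a and b:
  b = (1303 − 953) / (log₂ 32 − log₂ 10) = 350 / (5 − 3.3219) = 208.573 ms/bit
  a = 953 − 208.573 × 3.3219 = 260.136 ms
Then RT(4) = 260.136 + 208.573 × log₂ 4 = 260.136 + 208.573 × 2 ≈ 677.282 ms.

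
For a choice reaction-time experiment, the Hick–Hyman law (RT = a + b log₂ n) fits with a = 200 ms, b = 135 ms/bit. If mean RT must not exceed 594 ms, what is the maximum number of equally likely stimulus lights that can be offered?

Information budget: (594 − 200)/135 = 2.9185 bits, so n ≤ 2^2.9185 = 7.561 → at most 7.

7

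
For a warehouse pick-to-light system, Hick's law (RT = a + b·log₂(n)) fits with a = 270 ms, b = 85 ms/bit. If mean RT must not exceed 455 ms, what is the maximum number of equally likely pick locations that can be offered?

Information budget: (455 − 270)/85 = 2.1765 bits, so n ≤ 2^2.1765 = 4.520 → at most 4.

4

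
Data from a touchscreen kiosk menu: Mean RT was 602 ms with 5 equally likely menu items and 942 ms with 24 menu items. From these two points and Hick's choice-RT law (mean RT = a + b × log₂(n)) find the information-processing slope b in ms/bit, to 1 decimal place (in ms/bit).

The slope on a log₂ axis is (942 − 602) / (4.5850 − 2.3219) = 150.241 ms/bit.

150.2 ms/bit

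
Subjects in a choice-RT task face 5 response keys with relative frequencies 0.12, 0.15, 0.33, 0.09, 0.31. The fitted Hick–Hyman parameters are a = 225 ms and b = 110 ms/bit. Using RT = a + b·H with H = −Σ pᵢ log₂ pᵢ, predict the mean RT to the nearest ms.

461 ms

Entropy contributions −pᵢ log₂ pᵢ: 0.3671, 0.4105, 0.5278, 0.3127, 0.5238; sum H = 2.1419 bits.
RT = a + bH = 225 + 110·2.1419 = 460.61 ms.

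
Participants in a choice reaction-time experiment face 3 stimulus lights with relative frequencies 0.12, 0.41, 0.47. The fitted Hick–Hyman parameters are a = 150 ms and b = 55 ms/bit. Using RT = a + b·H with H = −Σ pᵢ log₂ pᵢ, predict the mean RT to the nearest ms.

Entropy contributions −pᵢ log₂ pᵢ: 0.3671, 0.5274, 0.5120; sum H = 1.4064 bits.
RT = a + bH = 150 + 55·1.4064 = 227.35 ms.

227 ms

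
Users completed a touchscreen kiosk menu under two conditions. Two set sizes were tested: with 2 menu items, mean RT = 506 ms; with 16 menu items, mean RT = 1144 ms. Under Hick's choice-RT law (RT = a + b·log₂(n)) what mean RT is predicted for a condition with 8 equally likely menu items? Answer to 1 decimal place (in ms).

931.3 ms

Solve the two-equation system in a and b:
  b = (1144 − 506) / (log₂ 16 − log₂ 2) = 638 / (4 − 1) = 212.667 ms/bit
  a = 506 − 212.667 × 1 = 293.333 ms
Then RT(8) = 293.333 + 212.667 × log₂ 8 = 293.333 + 212.667 × 3 ≈ 931.333 ms.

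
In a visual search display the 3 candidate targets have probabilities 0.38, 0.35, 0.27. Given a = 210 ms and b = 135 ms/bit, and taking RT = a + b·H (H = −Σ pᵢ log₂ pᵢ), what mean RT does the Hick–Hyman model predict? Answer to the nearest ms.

422 ms

H = 0.38·log₂(1/0.38) + 0.35·log₂(1/0.35) + 0.27·log₂(1/0.27) = 1.5706 bits.
RT = 210 + 135 × 1.5706 = 422.03 ms.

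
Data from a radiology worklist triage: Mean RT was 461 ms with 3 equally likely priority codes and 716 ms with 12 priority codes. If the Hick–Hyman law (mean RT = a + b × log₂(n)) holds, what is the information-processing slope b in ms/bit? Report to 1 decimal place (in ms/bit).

The slope on a log₂ axis is (716 − 461) / (3.5850 − 1.5850) = 127.500 ms/bit.

127.5 ms/bit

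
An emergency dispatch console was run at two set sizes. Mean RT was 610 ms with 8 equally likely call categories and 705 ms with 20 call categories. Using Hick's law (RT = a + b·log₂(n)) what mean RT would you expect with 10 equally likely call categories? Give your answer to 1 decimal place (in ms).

Fit slope and intercept:
  b = (705 − 610) / (log₂ 20 − log₂ 8) = 95 / (4.3219 − 3) = 71.865 ms/bit
  a = 610 − 71.865 × 3 = 394.406 ms
Then RT(10) = 394.406 + 71.865 × log₂ 10 = 394.406 + 71.865 × 3.3219 ≈ 633.135 ms.

633.1 ms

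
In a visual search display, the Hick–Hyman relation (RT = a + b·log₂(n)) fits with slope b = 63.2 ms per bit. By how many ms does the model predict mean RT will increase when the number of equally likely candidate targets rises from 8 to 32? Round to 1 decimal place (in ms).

Only the slope matters, since a is common to both: ΔRT = b·log₂(n₂/n₁).
log₂(32) − log₂(8) = log₂(32/8) = log₂(4) = 2.
ΔRT = 63.2 × 2.0000 = 126.400 ms.

126.4 ms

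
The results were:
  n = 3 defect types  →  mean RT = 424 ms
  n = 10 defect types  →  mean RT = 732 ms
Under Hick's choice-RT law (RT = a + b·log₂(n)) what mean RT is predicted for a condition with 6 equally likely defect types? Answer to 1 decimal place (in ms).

Fit slope and intercept:
  b = (732 − 424) / (log₂ 10 − log₂ 3) = 308 / (3.3219 − 1.5850) = 177.321 ms/bit
  a = 424 − 177.321 × 1.5850 = 142.953 ms
Then RT(6) = 142.953 + 177.321 × log₂ 6 = 142.953 + 177.321 × 2.5850 ≈ 601.321 ms.

601.3 ms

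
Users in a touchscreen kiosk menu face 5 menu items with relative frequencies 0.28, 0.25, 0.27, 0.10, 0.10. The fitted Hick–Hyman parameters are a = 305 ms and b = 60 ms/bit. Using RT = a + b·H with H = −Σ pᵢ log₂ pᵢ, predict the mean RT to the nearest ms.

436 ms

Entropy contributions −pᵢ log₂ pᵢ: 0.5142, 0.5000, 0.5100, 0.3322, 0.3322; sum H = 2.1886 bits.
RT = a + bH = 305 + 60·2.1886 = 436.32 ms.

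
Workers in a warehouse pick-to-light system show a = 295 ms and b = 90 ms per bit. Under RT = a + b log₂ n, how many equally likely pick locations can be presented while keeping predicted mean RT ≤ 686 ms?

Information budget: (686 − 295)/90 = 4.3444 bits, so n ≤ 2^4.3444 = 20.315 → at most 20.

20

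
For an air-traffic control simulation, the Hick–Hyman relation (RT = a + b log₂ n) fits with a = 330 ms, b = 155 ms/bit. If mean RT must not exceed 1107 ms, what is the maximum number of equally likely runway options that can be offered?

Information budget: (1107 − 330)/155 = 5.0129 bits, so n ≤ 2^5.0129 = 32.287 → at most 32.

32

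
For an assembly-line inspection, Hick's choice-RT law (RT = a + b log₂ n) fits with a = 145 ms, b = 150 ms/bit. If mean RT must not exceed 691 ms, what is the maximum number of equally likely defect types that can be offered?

12

Information budget: (691 − 145)/150 = 3.6400 bits, so n ≤ 2^3.6400 = 12.467 → at most 12.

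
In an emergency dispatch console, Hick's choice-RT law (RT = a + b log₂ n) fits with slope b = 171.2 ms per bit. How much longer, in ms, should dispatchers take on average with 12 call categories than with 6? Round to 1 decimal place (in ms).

171.2 ms

Only the slope matters, since a is common to both: ΔRT = b·log₂(n₂/n₁).
log₂(12) − log₂(6) = log₂(12/6) = log₂(2) = 1.
ΔRT = 171.2 × 1.0000 = 171.200 ms.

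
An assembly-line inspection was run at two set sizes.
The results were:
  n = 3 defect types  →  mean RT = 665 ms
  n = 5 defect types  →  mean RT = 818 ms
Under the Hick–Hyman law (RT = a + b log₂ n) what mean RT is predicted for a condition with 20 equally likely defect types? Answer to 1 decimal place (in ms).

Fit slope and intercept:
  b = (818 − 665) / (log₂ 5 − log₂ 3) = 153 / (2.3219 − 1.5850) = 207.608 ms/bit
  a = 665 − 207.608 × 1.5850 = 335.949 ms
Then RT(20) = 335.949 + 207.608 × log₂ 20 = 335.949 + 207.608 × 4.3219 ≈ 1233.216 ms.

1233.2 ms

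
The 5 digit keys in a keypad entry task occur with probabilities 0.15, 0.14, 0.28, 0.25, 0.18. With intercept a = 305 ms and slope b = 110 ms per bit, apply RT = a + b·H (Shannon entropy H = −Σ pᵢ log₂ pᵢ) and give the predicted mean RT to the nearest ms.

554 ms

H = 0.15·log₂(1/0.15) + 0.14·log₂(1/0.14) + 0.28·log₂(1/0.28) + 0.25·log₂(1/0.25) + 0.18·log₂(1/0.18) = 2.2672 bits.
RT = 305 + 110 × 2.2672 = 554.39 ms.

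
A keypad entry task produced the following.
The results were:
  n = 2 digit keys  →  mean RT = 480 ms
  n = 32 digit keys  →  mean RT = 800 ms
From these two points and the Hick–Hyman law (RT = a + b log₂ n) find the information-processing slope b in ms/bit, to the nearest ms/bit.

b = (RT₂ − RT₁)/(log₂ n₂ − log₂ n₁) = (800 − 480)/(5 − 1) = 80 ms/bit.

80 ms/bit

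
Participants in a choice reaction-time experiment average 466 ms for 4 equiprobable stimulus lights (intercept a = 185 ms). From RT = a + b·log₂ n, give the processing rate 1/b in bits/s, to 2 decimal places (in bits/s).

7.12 bits/s

Choice component = 466 − 185 = 281 ms over log₂(4) = 2 bits.
b = 281 / 2 = 140.500 ms/bit, so 1/b = 7.117 bits/s.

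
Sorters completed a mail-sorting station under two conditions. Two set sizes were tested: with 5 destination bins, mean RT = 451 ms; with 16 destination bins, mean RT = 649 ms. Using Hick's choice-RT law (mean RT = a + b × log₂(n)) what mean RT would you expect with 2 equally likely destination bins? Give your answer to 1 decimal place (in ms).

295.0 ms

RT is linear in log₂ n, so two points fix the line:
  b = (649 − 451) / (log₂ 16 − log₂ 5) = 198 / (4 − 2.3219) = 117.993 ms/bit
  a = 451 − 117.993 × 2.3219 = 177.030 ms
Then RT(2) = 177.030 + 117.993 × log₂ 2 = 177.030 + 117.993 × 1 ≈ 295.022 ms.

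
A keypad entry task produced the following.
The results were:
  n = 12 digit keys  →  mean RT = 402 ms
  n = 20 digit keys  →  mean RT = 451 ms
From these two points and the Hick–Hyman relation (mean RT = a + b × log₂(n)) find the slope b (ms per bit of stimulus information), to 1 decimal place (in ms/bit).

66.5 ms/bit

b = (RT₂ − RT₁)/(log₂ n₂ − log₂ n₁) = (451 − 402)/(4.3219 − 3.5850) = 66.489 ms/bit.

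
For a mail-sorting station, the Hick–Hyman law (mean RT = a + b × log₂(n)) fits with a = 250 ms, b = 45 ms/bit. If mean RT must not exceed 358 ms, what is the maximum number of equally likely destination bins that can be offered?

5

Set 250 + 45·log₂ n ≤ 358 → log₂ n ≤ (358 − 250)/45 = 2.4000.
So n ≤ 2^2.4000 = 5.278; the largest integer n is 5.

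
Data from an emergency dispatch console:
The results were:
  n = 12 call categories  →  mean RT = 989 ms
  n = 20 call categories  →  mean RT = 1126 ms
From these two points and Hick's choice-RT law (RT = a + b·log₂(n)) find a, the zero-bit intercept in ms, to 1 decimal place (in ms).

322.6 ms

The slope on a log₂ axis is (1126 − 989) / (4.3219 − 3.5850) = 185.897 ms/bit.
Intercept: a = 989 − 185.897·log₂(12) = 322.565 ms.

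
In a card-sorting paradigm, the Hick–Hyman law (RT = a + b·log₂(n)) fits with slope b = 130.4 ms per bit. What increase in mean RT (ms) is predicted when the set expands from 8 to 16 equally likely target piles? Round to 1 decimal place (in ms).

130.4 ms

ΔRT = (a + b log₂ n₂) − (a + b log₂ n₁) = b·(log₂ n₂ − log₂ n₁).
log₂(16) − log₂(8) = log₂(16/8) = log₂(2) = 1.
ΔRT = 130.4 × 1.0000 = 130.400 ms.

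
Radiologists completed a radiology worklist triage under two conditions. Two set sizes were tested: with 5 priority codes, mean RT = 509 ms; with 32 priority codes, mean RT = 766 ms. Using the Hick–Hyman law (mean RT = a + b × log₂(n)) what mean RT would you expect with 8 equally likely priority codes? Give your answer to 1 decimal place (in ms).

Solve the two-equation system in a and b:
  b = (766 − 509) / (log₂ 32 − log₂ 5) = 257 / (5 − 2.3219) = 95.965 ms/bit
  a = 509 − 95.965 × 2.3219 = 286.177 ms
Then RT(8) = 286.177 + 95.965 × log₂ 8 = 286.177 + 95.965 × 3 ≈ 574.071 ms.

574.1 ms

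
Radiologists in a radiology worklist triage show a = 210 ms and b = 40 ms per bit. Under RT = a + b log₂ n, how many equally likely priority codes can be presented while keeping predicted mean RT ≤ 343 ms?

10

40·log₂ n ≤ 343 − 210 = 133, giving log₂ n ≤ 3.3250 and n ≤ 10.021. The largest whole number is 10.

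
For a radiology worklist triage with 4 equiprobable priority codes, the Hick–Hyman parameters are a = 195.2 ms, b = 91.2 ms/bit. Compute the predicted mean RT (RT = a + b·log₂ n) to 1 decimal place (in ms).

377.6 ms

log₂(4) = 2 bits, so RT = 195.2 + 91.2 × 2 ≈ 377.600 ms.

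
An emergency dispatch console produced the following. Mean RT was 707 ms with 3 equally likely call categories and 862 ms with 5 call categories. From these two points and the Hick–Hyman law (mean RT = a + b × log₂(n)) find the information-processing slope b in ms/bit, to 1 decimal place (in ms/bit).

210.3 ms/bit

b = (RT₂ − RT₁)/(log₂ n₂ − log₂ n₁) = (862 − 707)/(2.3219 − 1.5850) = 210.322 ms/bit.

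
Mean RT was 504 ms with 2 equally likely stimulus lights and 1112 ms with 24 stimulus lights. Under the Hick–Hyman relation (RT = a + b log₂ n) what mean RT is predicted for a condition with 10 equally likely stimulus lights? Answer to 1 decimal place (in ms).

Fit slope and intercept:
  b = (1112 − 504) / (log₂ 24 − log₂ 2) = 608 / (4.5850 − 1) = 169.597 ms/bit
  a = 504 − 169.597 × 1 = 334.403 ms
Then RT(10) = 334.403 + 169.597 × log₂ 10 = 334.403 + 169.597 × 3.3219 ≈ 897.793 ms.

897.8 ms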